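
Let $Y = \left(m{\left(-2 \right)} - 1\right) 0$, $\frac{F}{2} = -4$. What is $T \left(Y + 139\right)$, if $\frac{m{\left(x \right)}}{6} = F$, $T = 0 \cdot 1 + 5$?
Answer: $695$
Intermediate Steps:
$F = -8$ ($F = 2 \left(-4\right) = -8$)
$T = 5$ ($T = 0 + 5 = 5$)
$m{\left(x \right)} = -48$ ($m{\left(x \right)} = 6 \left(-8\right) = -48$)
$Y = 0$ ($Y = \left(-48 - 1\right) 0 = \left(-49\right) 0 = 0$)
$T \left(Y + 139\right) = 5 \left(0 + 139\right) = 5 \cdot 139 = 695$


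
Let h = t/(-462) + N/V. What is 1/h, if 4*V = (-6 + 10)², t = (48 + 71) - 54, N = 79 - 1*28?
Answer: 924/11651 ≈ 0.079306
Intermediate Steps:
N = 51 (N = 79 - 28 = 51)
t = 65 (t = 119 - 54 = 65)
V = 4 (V = (-6 + 10)²/4 = (¼)*4² = (¼)*16 = 4)
h = 11651/924 (h = 65/(-462) + 51/4 = 65*(-1/462) + 51*(¼) = -65/462 + 51/4 = 11651/924 ≈ 12.609)
1/h = 1/(11651/924) = 924/11651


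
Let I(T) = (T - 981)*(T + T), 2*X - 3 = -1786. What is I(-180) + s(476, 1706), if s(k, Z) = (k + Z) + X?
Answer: 838501/2 ≈ 4.1925e+5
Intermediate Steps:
X = -1783/2 (X = 3/2 + (1/2)*(-1786) = 3/2 - 893 = -1783/2 ≈ -891.50)
I(T) = 2*T*(-981 + T) (I(T) = (-981 + T)*(2*T) = 2*T*(-981 + T))
s(k, Z) = -1783/2 + Z + k (s(k, Z) = (k + Z) - 1783/2 = (Z + k) - 1783/2 = -1783/2 + Z + k)
I(-180) + s(476, 1706) = 2*(-180)*(-981 - 180) + (-1783/2 + 1706 + 476) = 2*(-180)*(-1161) + 2581/2 = 417960 + 2581/2 = 838501/2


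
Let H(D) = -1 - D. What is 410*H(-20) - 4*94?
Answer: 7414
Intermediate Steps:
410*H(-20) - 4*94 = 410*(-1 - 1*(-20)) - 4*94 = 410*(-1 + 20) - 376 = 410*19 - 376 = 7790 - 376 = 7414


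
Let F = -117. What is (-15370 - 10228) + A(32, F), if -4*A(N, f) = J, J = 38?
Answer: -51215/2 ≈ -25608.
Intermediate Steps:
A(N, f) = -19/2 (A(N, f) = -1/4*38 = -19/2)
(-15370 - 10228) + A(32, F) = (-15370 - 10228) - 19/2 = -25598 - 19/2 = -51215/2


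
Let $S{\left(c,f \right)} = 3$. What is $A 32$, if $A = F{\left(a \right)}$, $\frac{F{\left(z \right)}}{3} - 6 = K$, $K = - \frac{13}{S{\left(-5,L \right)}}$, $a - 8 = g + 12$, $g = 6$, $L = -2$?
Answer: $160$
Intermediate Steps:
$a = 26$ ($a = 8 + \left(6 + 12\right) = 8 + 18 = 26$)
$K = - \frac{13}{3} \approx -4.3333$
$F{\left(z \right)} = 5$ ($F{\left(z \right)} = 18 + 3 \left(- \frac{13}{3}\right) = 18 - 13 = 5$)
$A = 5$
$A 32 = 5 \cdot 32 = 160$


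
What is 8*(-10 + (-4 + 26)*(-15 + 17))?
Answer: 272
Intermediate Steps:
8*(-10 + (-4 + 26)*(-15 + 17)) = 8*(-10 + 22*2) = 8*(-10 + 44) = 8*34 = 272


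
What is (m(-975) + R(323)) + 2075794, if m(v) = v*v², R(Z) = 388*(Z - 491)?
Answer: -924848765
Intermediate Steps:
R(Z) = -190508 + 388*Z (R(Z) = 388*(-491 + Z) = -190508 + 388*Z)
m(v) = v³
(m(-975) + R(323)) + 2075794 = ((-975)³ + (-190508 + 388*323)) + 2075794 = (-926859375 + (-190508 + 125324)) + 2075794 = (-926859375 - 65184) + 2075794 = -926924559 + 2075794 = -924848765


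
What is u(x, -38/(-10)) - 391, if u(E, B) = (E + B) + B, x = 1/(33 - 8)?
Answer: -9584/25 ≈ -383.36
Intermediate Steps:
x = 1/25 ≈ 0.040000
u(E, B) = E + 2*B (u(E, B) = (B + E) + B = E + 2*B)
u(x, -38/(-10)) - 391 = (1/25 + 2*(-38/(-10))) - 391 = (1/25 + 2*(-38*(-⅒))) - 391 = (1/25 + 2*(19/5)) - 391 = (1/25 + 38/5) - 391 = 191/25 - 391 = -9584/25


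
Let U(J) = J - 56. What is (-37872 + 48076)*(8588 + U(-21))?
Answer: 86846244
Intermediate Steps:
U(J) = -56 + J
(-37872 + 48076)*(8588 + U(-21)) = (-37872 + 48076)*(8588 + (-56 - 21)) = 10204*(8588 - 77) = 10204*8511 = 86846244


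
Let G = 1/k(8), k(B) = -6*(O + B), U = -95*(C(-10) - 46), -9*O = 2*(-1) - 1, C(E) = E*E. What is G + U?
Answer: -256501/50 ≈ -5130.0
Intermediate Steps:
C(E) = E**2
O = 1/3 (O = -(2*(-1) - 1)/9 = -(-2 - 1)/9 = -1/9*(-3) = 1/3 ≈ 0.33333)
U = -5130 (U = -95*((-10)**2 - 46) = -95*(100 - 46) = -95*54 = -5130)
k(B) = -2 - 6*B (k(B) = -6*(1/3 + B) = -2 - 6*B)
G = -1/50 (G = 1/(-2 - 6*8) = 1/(-2 - 48) = 1/(-50) = -1/50 ≈ -0.020000)
G + U = -1/50 - 5130 = -256501/50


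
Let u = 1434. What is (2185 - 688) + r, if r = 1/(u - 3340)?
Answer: 2853281/1906 ≈ 1497.0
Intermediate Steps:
r = -1/1906 (r = 1/(1434 - 3340) = 1/(-1906) = -1/1906 ≈ -0.00052466)
(2185 - 688) + r = (2185 - 688) - 1/1906 = 1497 - 1/1906 = 2853281/1906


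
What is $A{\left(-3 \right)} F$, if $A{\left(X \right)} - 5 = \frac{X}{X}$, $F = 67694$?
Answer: $406164$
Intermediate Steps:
$A{\left(X \right)} = 6$ ($A{\left(X \right)} = 5 + \frac{X}{X} = 5 + 1 = 6$)
$A{\left(-3 \right)} F = 6 \cdot 67694 = 406164$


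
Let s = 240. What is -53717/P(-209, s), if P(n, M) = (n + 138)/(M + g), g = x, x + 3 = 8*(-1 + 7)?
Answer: 15309345/71 ≈ 2.1562e+5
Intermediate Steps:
x = 45 (x = -3 + 8*(-1 + 7) = -3 + 8*6 = -3 + 48 = 45)
g = 45
P(n, M) = (138 + n)/(45 + M) (P(n, M) = (n + 138)/(M + 45) = (138 + n)/(45 + M))
-53717/P(-209, s) = -53717*(45 + 240)/(138 - 209) = -53717/(-71/285) = -53717*(-285/71) = 15309345/71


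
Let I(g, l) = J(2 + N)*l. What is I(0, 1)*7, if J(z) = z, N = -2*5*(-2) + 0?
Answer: 154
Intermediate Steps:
N = 20 (N = -10*(-2) + 0 = 20 + 0 = 20)
I(g, l) = 22*l (I(g, l) = (2 + 20)*l = 22*l)
I(0, 1)*7 = (22*1)*7 = 22*7 = 154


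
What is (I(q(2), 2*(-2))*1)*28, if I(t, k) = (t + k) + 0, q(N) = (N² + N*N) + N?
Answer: 168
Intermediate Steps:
q(N) = N + 2*N² (q(N) = (N² + N²) + N = 2*N² + N = N + 2*N²)
I(t, k) = k + t (I(t, k) = (k + t) + 0 = k + t)
(I(q(2), 2*(-2))*1)*28 = ((2*(-2) + 2*(1 + 2*2))*1)*28 = ((-4 + 2*(1 + 4))*1)*28 = ((-4 + 2*5)*1)*28 = ((-4 + 10)*1)*28 = (6*1)*28 = 6*28 = 168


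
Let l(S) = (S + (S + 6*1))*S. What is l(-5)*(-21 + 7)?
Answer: -280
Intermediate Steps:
l(S) = S*(6 + 2*S) (l(S) = (S + (S + 6))*S = (S + (6 + S))*S = (6 + 2*S)*S = S*(6 + 2*S))
l(-5)*(-21 + 7) = (2*(-5)*(3 - 5))*(-21 + 7) = (2*(-5)*(-2))*(-14) = 20*(-14) = -280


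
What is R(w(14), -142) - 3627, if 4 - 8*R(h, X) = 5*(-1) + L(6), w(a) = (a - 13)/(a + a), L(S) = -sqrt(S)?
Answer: -29007/8 + sqrt(6)/8 ≈ -3625.6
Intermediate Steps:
w(a) = (-13 + a)/(2*a) (w(a) = (-13 + a)/((2*a)) = (-13 + a)*(1/(2*a)) = (-13 + a)/(2*a))
R(h, X) = 9/8 + sqrt(6)/8 (R(h, X) = 1/2 - (5*(-1) - sqrt(6))/8 = 1/2 - (-5 - sqrt(6))/8 = 1/2 + (5/8 + sqrt(6)/8) = 9/8 + sqrt(6)/8)
R(w(14), -142) - 3627 = (9/8 + sqrt(6)/8) - 3627 = -29007/8 + sqrt(6)/8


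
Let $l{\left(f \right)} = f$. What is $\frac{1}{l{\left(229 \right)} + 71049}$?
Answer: $\frac{1}{71278} \approx 1.403 \cdot 10^{-5}$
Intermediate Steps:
$\frac{1}{l{\left(229 \right)} + 71049} = \frac{1}{229 + 71049} = \frac{1}{71278}$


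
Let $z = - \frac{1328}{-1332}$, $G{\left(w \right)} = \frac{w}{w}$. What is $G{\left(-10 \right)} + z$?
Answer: $\frac{665}{333} \approx 1.997$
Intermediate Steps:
$G{\left(w \right)} = 1$
$z = \frac{332}{333}$ ($z = \left(-1328\right) \left(- \frac{1}{1332}\right) = \frac{332}{333} \approx 0.997$)
$G{\left(-10 \right)} + z = 1 + \frac{332}{333} = \frac{665}{333}$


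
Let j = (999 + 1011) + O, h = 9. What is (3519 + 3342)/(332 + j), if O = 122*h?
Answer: 6861/3440 ≈ 1.9945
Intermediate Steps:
O = 1098 (O = 122*9 = 1098)
j = 3108 (j = (999 + 1011) + 1098 = 2010 + 1098 = 3108)
(3519 + 3342)/(332 + j) = (3519 + 3342)/(332 + 3108) = 6861/3440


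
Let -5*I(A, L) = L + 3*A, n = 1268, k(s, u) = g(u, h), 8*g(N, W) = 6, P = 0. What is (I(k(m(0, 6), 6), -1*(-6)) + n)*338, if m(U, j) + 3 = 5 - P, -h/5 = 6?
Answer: 4280263/10 ≈ 4.2803e+5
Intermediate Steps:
h = -30 (h = -5*6 = -30)
m(U, j) = 2 (m(U, j) = -3 + (5 - 1*0) = -3 + (5 + 0) = -3 + 5 = 2)
g(N, W) = ¾ (g(N, W) = (⅛)*6 = ¾)
k(s, u) = ¾
I(A, L) = -3*A/5 - L/5 (I(A, L) = -(L + 3*A)/5 = -3*A/5 - L/5)
(I(k(m(0, 6), 6), -1*(-6)) + n)*338 = ((-⅗*¾ - (-1)*(-6)/5) + 1268)*338 = ((-9/20 - ⅕*6) + 1268)*338 = ((-9/20 - 6/5) + 1268)*338 = (-33/20 + 1268)*338 = (25327/20)*338 = 4280263/10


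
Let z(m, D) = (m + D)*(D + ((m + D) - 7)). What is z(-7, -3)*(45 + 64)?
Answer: 21800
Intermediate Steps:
z(m, D) = (D + m)*(-7 + m + 2*D) (z(m, D) = (D + m)*(D + ((D + m) - 7)) = (D + m)*(D + (-7 + D + m)) = (D + m)*(-7 + m + 2*D))
z(-7, -3)*(45 + 64) = ((-7)**2 - 7*(-3) - 7*(-7) + 2*(-3)**2 + 3*(-3)*(-7))*(45 + 64) = (49 + 21 + 49 + 2*9 + 63)*109 = (49 + 21 + 49 + 18 + 63)*109 = 200*109 = 21800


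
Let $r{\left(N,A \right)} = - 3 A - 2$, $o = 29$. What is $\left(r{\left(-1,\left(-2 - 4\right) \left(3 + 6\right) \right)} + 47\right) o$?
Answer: $6003$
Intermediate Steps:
$r{\left(N,A \right)} = -2 - 3 A$
$\left(r{\left(-1,\left(-2 - 4\right) \left(3 + 6\right) \right)} + 47\right) o = \left(\left(-2 - 3 \left(-2 - 4\right) \left(3 + 6\right)\right) + 47\right) 29 = \left(\left(-2 - 3 \left(\left(-6\right) 9\right)\right) + 47\right) 29 = \left(\left(-2 - -162\right) + 47\right) 29 = \left(\left(-2 + 162\right) + 47\right) 29 = \left(160 + 47\right) 29 = 207 \cdot 29 = 6003$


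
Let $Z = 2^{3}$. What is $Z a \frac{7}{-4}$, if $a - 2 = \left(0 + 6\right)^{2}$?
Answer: $-532$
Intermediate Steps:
$a = 38$ ($a = 2 + \left(0 + 6\right)^{2} = 2 + 6^{2} = 2 + 36 = 38$)
$Z = 8$
$Z a \frac{7}{-4} = 8 \cdot 38 \frac{7}{-4} = 304 \cdot 7 \left(- \frac{1}{4}\right) = 304 \left(- \frac{7}{4}\right) = -532$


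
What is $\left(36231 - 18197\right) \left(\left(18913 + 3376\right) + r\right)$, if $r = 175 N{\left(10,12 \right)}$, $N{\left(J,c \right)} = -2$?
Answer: $395647926$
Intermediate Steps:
$r = -350$ ($r = 175 \left(-2\right) = -350$)
$\left(36231 - 18197\right) \left(\left(18913 + 3376\right) + r\right) = \left(36231 - 18197\right) \left(\left(18913 + 3376\right) - 350\right) = 18034 \left(22289 - 350\right) = 18034 \cdot 21939 = 395647926$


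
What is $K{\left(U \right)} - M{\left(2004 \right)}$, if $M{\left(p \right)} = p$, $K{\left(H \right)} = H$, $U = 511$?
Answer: $-1493$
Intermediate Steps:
$K{\left(U \right)} - M{\left(2004 \right)} = 511 - 2004 = -1493$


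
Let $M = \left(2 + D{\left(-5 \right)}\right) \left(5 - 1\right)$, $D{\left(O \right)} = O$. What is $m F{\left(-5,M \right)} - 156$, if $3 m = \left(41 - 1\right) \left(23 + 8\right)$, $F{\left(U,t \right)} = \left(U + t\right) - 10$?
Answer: $-11316$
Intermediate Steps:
$M = -12$ ($M = \left(2 - 5\right) \left(5 - 1\right) = \left(-3\right) 4 = -12$)
$F{\left(U,t \right)} = -10 + U + t$
$m = \frac{1240}{3}$ ($m = \frac{\left(41 - 1\right) \left(23 + 8\right)}{3} = \frac{40 \cdot 31}{3} = \frac{1}{3} \cdot 1240 = \frac{1240}{3} \approx 413.33$)
$m F{\left(-5,M \right)} - 156 = \frac{1240 \left(-10 - 5 - 12\right)}{3} - 156 = \frac{1240}{3} \left(-27\right) - 156 = -11160 - 156 = -11316$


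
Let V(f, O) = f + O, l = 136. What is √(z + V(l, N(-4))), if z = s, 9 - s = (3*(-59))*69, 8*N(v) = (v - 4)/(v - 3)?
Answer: √605549/7 ≈ 111.17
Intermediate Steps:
N(v) = (-4 + v)/(8*(-3 + v)) (N(v) = ((v - 4)/(v - 3))/8 = ((-4 + v)/(-3 + v))/8 = (-4 + v)/(8*(-3 + v)))
s = 12222 (s = 9 - 3*(-59)*69 = 9 - (-177)*69 = 9 - 1*(-12213) = 9 + 12213 = 12222)
V(f, O) = O + f
z = 12222
√(z + V(l, N(-4))) = √(12222 + ((-4 - 4)/(8*(-3 - 4)) + 136)) = √(12222 + ((⅛)*(-8)/(-7) + 136)) = √(12222 + ((⅛)*(-⅐)*(-8) + 136)) = √(12222 + (⅐ + 136)) = √(12222 + 953/7) = √(86507/7) = √605549/7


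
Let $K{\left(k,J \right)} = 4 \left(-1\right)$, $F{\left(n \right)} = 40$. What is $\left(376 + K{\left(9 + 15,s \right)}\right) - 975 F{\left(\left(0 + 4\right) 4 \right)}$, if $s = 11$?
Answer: $-38628$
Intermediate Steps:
$K{\left(k,J \right)} = -4$
$\left(376 + K{\left(9 + 15,s \right)}\right) - 975 F{\left(\left(0 + 4\right) 4 \right)} = \left(376 - 4\right) - 39000 = 372 - 39000 = -38628$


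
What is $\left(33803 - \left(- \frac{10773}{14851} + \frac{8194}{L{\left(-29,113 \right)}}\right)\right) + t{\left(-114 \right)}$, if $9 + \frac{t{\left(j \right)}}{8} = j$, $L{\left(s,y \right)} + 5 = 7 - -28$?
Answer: $\frac{7250241583}{222765} \approx 32547.0$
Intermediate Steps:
$L{\left(s,y \right)} = 30$ ($L{\left(s,y \right)} = -5 + \left(7 - -28\right) = -5 + \left(7 + 28\right) = -5 + 35 = 30$)
$t{\left(j \right)} = -72 + 8 j$
$\left(33803 - \left(- \frac{10773}{14851} + \frac{8194}{L{\left(-29,113 \right)}}\right)\right) + t{\left(-114 \right)} = \left(33803 - \left(- \frac{10773}{14851} + \frac{4097}{15}\right)\right) + \left(-72 + 8 \left(-114\right)\right) = \left(33803 - \frac{60682952}{222765}\right) - 984 = \frac{7469442343}{222765} - 984 = \frac{7250241583}{222765}$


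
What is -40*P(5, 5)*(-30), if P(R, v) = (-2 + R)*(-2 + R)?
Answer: 10800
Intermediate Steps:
P(R, v) = (-2 + R)**2
-40*P(5, 5)*(-30) = -40*(-2 + 5)**2*(-30) = -40*3**2*(-30) = -40*9*(-30) = -10*36*(-30) = -360*(-30) = 10800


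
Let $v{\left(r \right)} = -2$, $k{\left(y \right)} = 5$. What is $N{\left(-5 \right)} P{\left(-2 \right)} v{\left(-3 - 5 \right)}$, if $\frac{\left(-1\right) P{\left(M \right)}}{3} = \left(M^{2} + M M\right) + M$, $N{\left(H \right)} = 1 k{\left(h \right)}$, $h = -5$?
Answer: $180$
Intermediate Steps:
$N{\left(H \right)} = 5$ ($N{\left(H \right)} = 1 \cdot 5 = 5$)
$P{\left(M \right)} = - 6 M^{2} - 3 M$ ($P{\left(M \right)} = - 3 \left(\left(M^{2} + M M\right) + M\right) = - 3 \left(\left(M^{2} + M^{2}\right) + M\right) = - 3 \left(2 M^{2} + M\right) = - 3 \left(M + 2 M^{2}\right) = - 6 M^{2} - 3 M$)
$N{\left(-5 \right)} P{\left(-2 \right)} v{\left(-3 - 5 \right)} = 5 \left(\left(-3\right) \left(-2\right) \left(1 + 2 \left(-2\right)\right)\right) \left(-2\right) = 5 \left(\left(-3\right) \left(-2\right) \left(1 - 4\right)\right) \left(-2\right) = 5 \left(\left(-3\right) \left(-2\right) \left(-3\right)\right) \left(-2\right) = 5 \left(-18\right) \left(-2\right) = \left(-90\right) \left(-2\right) = 180$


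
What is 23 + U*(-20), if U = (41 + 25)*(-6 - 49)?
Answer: 72623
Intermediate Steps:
U = -3630 (U = 66*(-55) = -3630)
23 + U*(-20) = 23 - 3630*(-20) = 23 + 72600 = 72623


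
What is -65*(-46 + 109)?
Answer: -4095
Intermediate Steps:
-65*(-46 + 109) = -65*63 = -4095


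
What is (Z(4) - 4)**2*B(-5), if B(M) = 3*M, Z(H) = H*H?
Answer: -2160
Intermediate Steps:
Z(H) = H**2
(Z(4) - 4)**2*B(-5) = (4**2 - 4)**2*(3*(-5)) = (16 - 4)**2*(-15) = 12**2*(-15) = 144*(-15) = -2160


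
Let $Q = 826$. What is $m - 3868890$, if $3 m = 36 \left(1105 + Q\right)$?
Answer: $-3845718$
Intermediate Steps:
$m = 23172$ ($m = \frac{36 \left(1105 + 826\right)}{3} = \frac{36 \cdot 1931}{3} = \frac{1}{3} \cdot 69516 = 23172$)
$m - 3868890 = 23172 - 3868890 = -3845718$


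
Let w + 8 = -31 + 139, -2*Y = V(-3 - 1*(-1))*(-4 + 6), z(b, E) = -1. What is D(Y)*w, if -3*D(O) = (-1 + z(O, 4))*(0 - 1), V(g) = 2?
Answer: -200/3 ≈ -66.667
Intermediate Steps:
Y = -2 (Y = -(-4 + 6) = -2 ≈ -2.0000)
D(O) = -⅔ (D(O) = -(-1 - 1)*(0 - 1)/3 = -(-2)*(-1)/3 = -⅓*2 = -⅔)
w = 100 (w = -8 + (-31 + 139) = -8 + 108 = 100)
D(Y)*w = -⅔*100 = -200/3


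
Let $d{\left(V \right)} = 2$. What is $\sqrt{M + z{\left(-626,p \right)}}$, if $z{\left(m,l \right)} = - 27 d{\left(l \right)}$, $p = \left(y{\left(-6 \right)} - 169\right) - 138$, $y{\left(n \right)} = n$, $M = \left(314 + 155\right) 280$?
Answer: $\sqrt{131266} \approx 362.31$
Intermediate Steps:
$M = 131320$ ($M = 469 \cdot 280 = 131320$)
$p = -313$ ($p = \left(-6 - 169\right) - 138 = -175 - 138 = -313$)
$z{\left(m,l \right)} = -54$ ($z{\left(m,l \right)} = \left(-27\right) 2 = -54$)
$\sqrt{M + z{\left(-626,p \right)}} = \sqrt{131320 - 54} = \sqrt{131266}$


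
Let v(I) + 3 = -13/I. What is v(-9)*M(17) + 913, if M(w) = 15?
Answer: 2669/3 ≈ 889.67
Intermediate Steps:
v(I) = -3 - 13/I
v(-9)*M(17) + 913 = (-3 - 13/(-9))*15 + 913 = (-3 - 13*(-⅑))*15 + 913 = (-3 + 13/9)*15 + 913 = -14/9*15 + 913 = -70/3 + 913 = 2669/3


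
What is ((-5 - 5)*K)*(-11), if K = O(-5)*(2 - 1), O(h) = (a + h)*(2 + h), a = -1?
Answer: 1980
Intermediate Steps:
O(h) = (-1 + h)*(2 + h)
K = 18 (K = (-2 - 5 + (-5)**2)*(2 - 1) = (-2 - 5 + 25)*1 = 18*1 = 18)
((-5 - 5)*K)*(-11) = ((-5 - 5)*18)*(-11) = -10*18*(-11) = -180*(-11) = 1980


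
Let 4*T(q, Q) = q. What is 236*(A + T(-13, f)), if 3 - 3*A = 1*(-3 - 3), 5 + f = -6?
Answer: -59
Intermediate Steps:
f = -11 (f = -5 - 6 = -11)
T(q, Q) = q/4
A = 3 (A = 1 - (-3 - 3)/3 = 1 - (-6)/3 = 1 - ⅓*(-6) = 1 + 2 = 3)
236*(A + T(-13, f)) = 236*(3 + (¼)*(-13)) = 236*(3 - 13/4) = 236*(-¼) = -59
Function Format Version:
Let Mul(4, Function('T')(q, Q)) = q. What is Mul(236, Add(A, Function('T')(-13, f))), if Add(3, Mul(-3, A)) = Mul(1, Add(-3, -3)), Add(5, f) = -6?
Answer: -59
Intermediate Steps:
f = -11 (f = Add(-5, -6) = -11)
Function('T')(q, Q) = Mul(Rational(1, 4), q)
A = 3 (A = Add(1, Mul(Rational(-1, 3), Mul(1, Add(-3, -3)))) = Add(1, Mul(Rational(-1, 3), Mul(1, -6))) = Add(1, Mul(Rational(-1, 3), -6)) = Add(1, 2) = 3)
Mul(236, Add(A, Function('T')(-13, f))) = Mul(236, Add(3, Mul(Rational(1, 4), -13))) = Mul(236, Add(3, Rational(-13, 4))) = Mul(236, Rational(-1, 4)) = -59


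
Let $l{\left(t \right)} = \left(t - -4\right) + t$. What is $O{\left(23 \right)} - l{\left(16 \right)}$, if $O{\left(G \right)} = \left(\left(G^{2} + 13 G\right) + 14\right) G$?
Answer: $19330$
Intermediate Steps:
$l{\left(t \right)} = 4 + 2 t$ ($l{\left(t \right)} = \left(t + 4\right) + t = \left(4 + t\right) + t = 4 + 2 t$)
$O{\left(G \right)} = G \left(14 + G^{2} + 13 G\right)$ ($O{\left(G \right)} = \left(14 + G^{2} + 13 G\right) G = G \left(14 + G^{2} + 13 G\right)$)
$O{\left(23 \right)} - l{\left(16 \right)} = 23 \left(14 + 23^{2} + 13 \cdot 23\right) - \left(4 + 2 \cdot 16\right) = 23 \left(14 + 529 + 299\right) - \left(4 + 32\right) = 23 \cdot 842 - 36 = 19366 - 36 = 19330$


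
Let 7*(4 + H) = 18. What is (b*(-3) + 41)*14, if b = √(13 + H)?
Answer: 574 - 54*√7 ≈ 431.13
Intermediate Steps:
H = -10/7 (H = -4 + (⅐)*18 = -4 + 18/7 = -10/7 ≈ -1.4286)
b = 9*√7/7 (b = √(13 - 10/7) = √(81/7) = 9*√7/7 ≈ 3.4017)
(b*(-3) + 41)*14 = ((9*√7/7)*(-3) + 41)*14 = (-27*√7/7 + 41)*14 = (41 - 27*√7/7)*14 = 574 - 54*√7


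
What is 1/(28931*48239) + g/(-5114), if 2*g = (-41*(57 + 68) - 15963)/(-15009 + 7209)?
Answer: -919699560356/3479341725125175 ≈ -0.00026433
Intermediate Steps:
g = 1318/975 (g = ((-41*(57 + 68) - 15963)/(-15009 + 7209))/2 = ((-41*125 - 15963)/(-7800))/2 = ((-5125 - 15963)*(-1/7800))/2 = (-21088*(-1/7800))/2 = (1/2)*(2636/975) = 1318/975 ≈ 1.3518)
1/(28931*48239) + g/(-5114) = 1/(28931*48239) + (1318/975)/(-5114) = (1/28931)*(1/48239) + (1318/975)*(-1/5114) = 1/1395602509 - 659/2493075 = -919699560356/3479341725125175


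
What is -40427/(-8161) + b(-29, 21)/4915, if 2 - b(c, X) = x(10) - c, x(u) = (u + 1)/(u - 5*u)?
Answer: 7939224091/1604452600 ≈ 4.9482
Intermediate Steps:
x(u) = -(1 + u)/(4*u) (x(u) = (1 + u)/((-4*u)) = (1 + u)*(-1/(4*u)) = -(1 + u)/(4*u))
b(c, X) = 91/40 + c (b(c, X) = 2 - ((¼)*(-1 - 1*10)/10 - c) = 2 - ((¼)*(⅒)*(-1 - 10) - c) = 2 - ((¼)*(⅒)*(-11) - c) = 2 - (-11/40 - c) = 2 + (11/40 + c) = 91/40 + c)
-40427/(-8161) + b(-29, 21)/4915 = -40427/(-8161) + (91/40 - 29)/4915 = -40427*(-1/8161) - 1069/40*1/4915 = 40427/8161 - 1069/196600 = 7939224091/1604452600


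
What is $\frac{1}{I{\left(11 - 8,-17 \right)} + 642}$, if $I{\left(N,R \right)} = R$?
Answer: $\frac{1}{625} \approx 0.0016$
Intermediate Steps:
$\frac{1}{I{\left(11 - 8,-17 \right)} + 642} = \frac{1}{-17 + 642} = \frac{1}{625}$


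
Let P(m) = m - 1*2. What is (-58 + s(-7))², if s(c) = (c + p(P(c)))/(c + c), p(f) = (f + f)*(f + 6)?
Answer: 737881/196 ≈ 3764.7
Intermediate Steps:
P(m) = -2 + m (P(m) = m - 2 = -2 + m)
p(f) = 2*f*(6 + f) (p(f) = (2*f)*(6 + f) = 2*f*(6 + f))
s(c) = (c + 2*(-2 + c)*(4 + c))/(2*c) (s(c) = (c + 2*(-2 + c)*(6 + (-2 + c)))/(c + c) = (c + 2*(-2 + c)*(4 + c))/((2*c)) = (c + 2*(-2 + c)*(4 + c))*(1/(2*c)) = (c + 2*(-2 + c)*(4 + c))/(2*c))
(-58 + s(-7))² = (-58 + (5/2 - 7 - 8/(-7)))² = (-58 + (5/2 - 7 - 8*(-⅐)))² = (-58 + (5/2 - 7 + 8/7))² = (-58 - 47/14)² = (-859/14)² = 737881/196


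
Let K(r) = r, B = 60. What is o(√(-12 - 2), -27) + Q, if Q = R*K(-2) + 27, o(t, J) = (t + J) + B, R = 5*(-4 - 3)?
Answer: 130 + I*√14 ≈ 130.0 + 3.7417*I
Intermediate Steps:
R = -35 (R = 5*(-7) = -35)
o(t, J) = 60 + J + t (o(t, J) = (t + J) + 60 = (J + t) + 60 = 60 + J + t)
Q = 97 (Q = -35*(-2) + 27 = 70 + 27 = 97)
o(√(-12 - 2), -27) + Q = (60 - 27 + √(-12 - 2)) + 97 = (60 - 27 + √(-14)) + 97 = (60 - 27 + I*√14) + 97 = (33 + I*√14) + 97 = 130 + I*√14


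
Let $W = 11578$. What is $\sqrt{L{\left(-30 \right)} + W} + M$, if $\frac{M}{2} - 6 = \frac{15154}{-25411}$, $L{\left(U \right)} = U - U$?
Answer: $\frac{274624}{25411} + \sqrt{11578} \approx 118.41$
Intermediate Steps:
$L{\left(U \right)} = 0$
$M = \frac{274624}{25411}$ ($M = 12 + 2 \frac{15154}{-25411} = 12 + 2 \cdot 15154 \left(- \frac{1}{25411}\right) = 12 + 2 \left(- \frac{15154}{25411}\right) = 12 - \frac{30308}{25411} = \frac{274624}{25411} \approx 10.807$)
$\sqrt{L{\left(-30 \right)} + W} + M = \sqrt{0 + 11578} + \frac{274624}{25411} = \sqrt{11578} + \frac{274624}{25411} = \frac{274624}{25411} + \sqrt{11578}$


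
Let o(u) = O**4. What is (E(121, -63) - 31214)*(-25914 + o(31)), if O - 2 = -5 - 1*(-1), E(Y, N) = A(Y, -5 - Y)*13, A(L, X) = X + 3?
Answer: 849791074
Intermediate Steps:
A(L, X) = 3 + X
E(Y, N) = -26 - 13*Y (E(Y, N) = (3 + (-5 - Y))*13 = (-2 - Y)*13 = -26 - 13*Y)
O = -2 (O = 2 + (-5 - 1*(-1)) = 2 + (-5 + 1) = 2 - 4 = -2)
o(u) = 16 (o(u) = (-2)**4 = 16)
(E(121, -63) - 31214)*(-25914 + o(31)) = ((-26 - 13*121) - 31214)*(-25914 + 16) = ((-26 - 1573) - 31214)*(-25898) = (-1599 - 31214)*(-25898) = -32813*(-25898) = 849791074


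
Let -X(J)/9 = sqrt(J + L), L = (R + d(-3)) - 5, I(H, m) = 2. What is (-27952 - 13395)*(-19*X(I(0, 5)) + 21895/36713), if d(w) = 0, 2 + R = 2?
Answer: -905292565/36713 - 7070337*I*sqrt(3) ≈ -24659.0 - 1.2246e+7*I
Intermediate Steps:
R = 0 (R = -2 + 2 = 0)
L = -5 (L = (0 + 0) - 5 = 0 - 5 = -5)
X(J) = -9*sqrt(-5 + J) (X(J) = -9*sqrt(J - 5) = -9*sqrt(-5 + J))
(-27952 - 13395)*(-19*X(I(0, 5)) + 21895/36713) = (-27952 - 13395)*(-(-171)*sqrt(-5 + 2) + 21895/36713) = -41347*(-(-171)*sqrt(-3) + 21895*(1/36713)) = -41347*(-(-171)*I*sqrt(3) + 21895/36713) = -41347*(171*I*sqrt(3) + 21895/36713) = -41347*(21895/36713 + 171*I*sqrt(3)) = -905292565/36713 - 7070337*I*sqrt(3)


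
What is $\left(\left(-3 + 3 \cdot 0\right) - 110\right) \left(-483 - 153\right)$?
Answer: $71868$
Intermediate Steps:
$\left(\left(-3 + 3 \cdot 0\right) - 110\right) \left(-483 - 153\right) = \left(\left(-3 + 0\right) - 110\right) \left(-636\right) = \left(-3 - 110\right) \left(-636\right) = \left(-113\right) \left(-636\right) = 71868$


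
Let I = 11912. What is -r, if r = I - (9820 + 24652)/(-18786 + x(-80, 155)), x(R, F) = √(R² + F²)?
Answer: -4204194306344/352883371 - 172360*√1217/352883371 ≈ -11914.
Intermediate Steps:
x(R, F) = √(F² + R²)
r = 11912 - 34472/(-18786 + 5*√1217) (r = 11912 - (9820 + 24652)/(-18786 + √(155² + (-80)²)) = 11912 - 34472/(-18786 + √(24025 + 6400)) = 11912 - 34472/(-18786 + √30425) = 11912 - 34472/(-18786 + 5*√1217) ≈ 11914.)
-r = -(4204194306344/352883371 + 172360*√1217/352883371) = -4204194306344/352883371 - 172360*√1217/352883371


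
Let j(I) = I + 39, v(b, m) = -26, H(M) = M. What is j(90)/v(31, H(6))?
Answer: -129/26 ≈ -4.9615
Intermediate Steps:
j(I) = 39 + I
j(90)/v(31, H(6)) = (39 + 90)/(-26) = 129*(-1/26) = -129/26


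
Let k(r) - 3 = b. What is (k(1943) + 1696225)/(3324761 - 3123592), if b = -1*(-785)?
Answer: 1697013/201169 ≈ 8.4358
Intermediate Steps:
b = 785
k(r) = 788 (k(r) = 3 + 785 = 788)
(k(1943) + 1696225)/(3324761 - 3123592) = (788 + 1696225)/(3324761 - 3123592) = 1697013/201169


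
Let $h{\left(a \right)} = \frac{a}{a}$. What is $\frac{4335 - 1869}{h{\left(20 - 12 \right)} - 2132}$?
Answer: $- \frac{2466}{2131} \approx -1.1572$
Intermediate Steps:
$h{\left(a \right)} = 1$
$\frac{4335 - 1869}{h{\left(20 - 12 \right)} - 2132} = \frac{4335 - 1869}{1 - 2132} = \frac{2466}{-2131} = 2466 \left(- \frac{1}{2131}\right) = - \frac{2466}{2131}$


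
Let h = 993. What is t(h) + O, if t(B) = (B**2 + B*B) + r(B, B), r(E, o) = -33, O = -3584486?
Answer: -1612421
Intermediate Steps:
t(B) = -33 + 2*B**2 (t(B) = (B**2 + B*B) - 33 = (B**2 + B**2) - 33 = 2*B**2 - 33 = -33 + 2*B**2)
t(h) + O = (-33 + 2*993**2) - 3584486 = (-33 + 2*986049) - 3584486 = (-33 + 1972098) - 3584486 = 1972065 - 3584486 = -1612421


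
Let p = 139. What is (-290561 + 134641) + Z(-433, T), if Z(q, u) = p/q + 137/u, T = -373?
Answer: -25182594448/161509 ≈ -1.5592e+5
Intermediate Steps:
Z(q, u) = 137/u + 139/q (Z(q, u) = 139/q + 137/u = 137/u + 139/q)
(-290561 + 134641) + Z(-433, T) = (-290561 + 134641) + (137/(-373) + 139/(-433)) = -155920 + (137*(-1/373) + 139*(-1/433)) = -155920 + (-137/373 - 139/433) = -155920 - 111168/161509 = -25182594448/161509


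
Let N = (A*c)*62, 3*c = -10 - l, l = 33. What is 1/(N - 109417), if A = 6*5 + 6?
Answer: -1/141409 ≈ -7.0717e-6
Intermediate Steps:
c = -43/3 (c = (-10 - 1*33)/3 = (-10 - 33)/3 = (1/3)*(-43) = -43/3 ≈ -14.333)
A = 36 (A = 30 + 6 = 36)
N = -31992 (N = (36*(-43/3))*62 = -516*62 = -31992)
1/(N - 109417) = 1/(-31992 - 109417) = 1/(-141409) = -1/141409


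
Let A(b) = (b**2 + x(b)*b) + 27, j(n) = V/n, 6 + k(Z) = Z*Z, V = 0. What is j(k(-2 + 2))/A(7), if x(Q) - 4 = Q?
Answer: 0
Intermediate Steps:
x(Q) = 4 + Q
k(Z) = -6 + Z**2 (k(Z) = -6 + Z*Z = -6 + Z**2)
j(n) = 0 (j(n) = 0/n = 0)
A(b) = 27 + b**2 + b*(4 + b) (A(b) = (b**2 + (4 + b)*b) + 27 = (b**2 + b*(4 + b)) + 27 = 27 + b**2 + b*(4 + b))
j(k(-2 + 2))/A(7) = 0/(27 + 7**2 + 7*(4 + 7)) = 0/(27 + 49 + 7*11) = 0/(27 + 49 + 77) = 0/153 = 0*(1/153) = 0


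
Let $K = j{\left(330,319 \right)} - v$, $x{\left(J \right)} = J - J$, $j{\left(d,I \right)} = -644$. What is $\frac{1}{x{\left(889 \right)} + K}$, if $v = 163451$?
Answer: $- \frac{1}{164095} \approx -6.094 \cdot 10^{-6}$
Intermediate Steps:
$x{\left(J \right)} = 0$
$K = -164095$ ($K = -644 - 163451 = -164095$)
$\frac{1}{x{\left(889 \right)} + K} = \frac{1}{0 - 164095} = \frac{1}{-164095} = - \frac{1}{164095}$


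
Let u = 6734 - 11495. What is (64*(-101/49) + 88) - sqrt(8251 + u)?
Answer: -2152/49 - sqrt(3490) ≈ -102.99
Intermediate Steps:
u = -4761
(64*(-101/49) + 88) - sqrt(8251 + u) = (64*(-101/49) + 88) - sqrt(8251 - 4761) = (64*(-101*1/49) + 88) - sqrt(3490) = (64*(-101/49) + 88) - sqrt(3490) = (-6464/49 + 88) - sqrt(3490) = -2152/49 - sqrt(3490)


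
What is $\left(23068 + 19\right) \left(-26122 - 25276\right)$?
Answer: $-1186625626$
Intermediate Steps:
$\left(23068 + 19\right) \left(-26122 - 25276\right) = 23087 \left(-51398\right) = -1186625626$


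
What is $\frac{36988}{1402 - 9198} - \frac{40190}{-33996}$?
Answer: $- \frac{118015351}{33129102} \approx -3.5623$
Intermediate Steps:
$\frac{36988}{1402 - 9198} - \frac{40190}{-33996} = \frac{36988}{1402 - 9198} - - \frac{20095}{16998} = \frac{36988}{-7796} + \frac{20095}{16998} = 36988 \left(- \frac{1}{7796}\right) + \frac{20095}{16998} = - \frac{9247}{1949} + \frac{20095}{16998} = - \frac{118015351}{33129102}$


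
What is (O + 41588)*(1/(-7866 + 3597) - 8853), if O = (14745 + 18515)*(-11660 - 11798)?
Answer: 9828459505233112/1423 ≈ 6.9069e+12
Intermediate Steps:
O = -780213080 (O = 33260*(-23458) = -780213080)
(O + 41588)*(1/(-7866 + 3597) - 8853) = (-780213080 + 41588)*(1/(-7866 + 3597) - 8853) = -780171492*(1/(-4269) - 8853) = -780171492*(-1/4269 - 8853) = -780171492*(-37793458/4269) = 9828459505233112/1423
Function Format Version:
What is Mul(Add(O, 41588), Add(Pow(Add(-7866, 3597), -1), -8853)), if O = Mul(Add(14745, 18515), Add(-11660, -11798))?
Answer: Rational(9828459505233112, 1423) ≈ 6.9069e+12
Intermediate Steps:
O = -780213080 (O = Mul(33260, -23458) = -780213080)
Mul(Add(O, 41588), Add(Pow(Add(-7866, 3597), -1), -8853)) = Mul(Add(-780213080, 41588), Add(Pow(Add(-7866, 3597), -1), -8853)) = Mul(-780171492, Add(Pow(-4269, -1), -8853)) = Mul(-780171492, Add(Rational(-1, 4269), -8853)) = Mul(-780171492, Rational(-37793458, 4269)) = Rational(9828459505233112, 1423)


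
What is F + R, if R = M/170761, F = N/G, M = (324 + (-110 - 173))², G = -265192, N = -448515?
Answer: 77034657667/45284451112 ≈ 1.7011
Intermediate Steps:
M = 1681 (M = (324 - 283)² = 41² = 1681)
F = 448515/265192 (F = -448515/(-265192) = -448515*(-1/265192) = 448515/265192 ≈ 1.6913)
R = 1681/170761 ≈ 0.0098442
F + R = 448515/265192 + 1681/170761 = 77034657667/45284451112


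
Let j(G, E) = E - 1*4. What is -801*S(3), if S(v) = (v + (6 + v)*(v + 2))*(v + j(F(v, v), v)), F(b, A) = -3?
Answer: -76896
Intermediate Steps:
j(G, E) = -4 + E (j(G, E) = E - 4 = -4 + E)
S(v) = (-4 + 2*v)*(v + (2 + v)*(6 + v)) (S(v) = (v + (6 + v)*(v + 2))*(v + (-4 + v)) = (v + (6 + v)*(2 + v))*(-4 + 2*v) = (v + (2 + v)*(6 + v))*(-4 + 2*v) = (-4 + 2*v)*(v + (2 + v)*(6 + v)))
-801*S(3) = -801*(-48 - 12*3 + 2*3³ + 14*3²) = -801*(-48 - 36 + 2*27 + 14*9) = -801*(-48 - 36 + 54 + 126) = -801*96 = -76896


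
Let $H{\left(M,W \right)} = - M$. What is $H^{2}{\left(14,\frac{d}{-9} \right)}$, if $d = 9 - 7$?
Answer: $196$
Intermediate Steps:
$d = 2$ ($d = 9 - 7 = 2$)
$H^{2}{\left(14,\frac{d}{-9} \right)} = \left(\left(-1\right) 14\right)^{2} = \left(-14\right)^{2} = 196$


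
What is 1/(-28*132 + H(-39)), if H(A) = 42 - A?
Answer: -1/3615 ≈ -0.00027663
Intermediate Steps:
1/(-28*132 + H(-39)) = 1/(-28*132 + (42 - 1*(-39))) = 1/(-3696 + (42 + 39)) = 1/(-3696 + 81) = 1/(-3615) = -1/3615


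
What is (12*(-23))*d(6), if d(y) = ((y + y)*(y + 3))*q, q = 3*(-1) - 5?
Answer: 238464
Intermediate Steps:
q = -8 (q = -3 - 5 = -8)
d(y) = -16*y*(3 + y) (d(y) = ((y + y)*(y + 3))*(-8) = ((2*y)*(3 + y))*(-8) = (2*y*(3 + y))*(-8) = -16*y*(3 + y))
(12*(-23))*d(6) = (12*(-23))*(-16*6*(3 + 6)) = -(-4416)*6*9 = -276*(-864) = 238464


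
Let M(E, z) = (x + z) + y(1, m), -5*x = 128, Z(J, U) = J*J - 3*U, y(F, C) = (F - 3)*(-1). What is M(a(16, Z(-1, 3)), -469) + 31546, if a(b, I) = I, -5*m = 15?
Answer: 155267/5 ≈ 31053.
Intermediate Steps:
m = -3 (m = -1/5*15 = -3)
y(F, C) = 3 - F (y(F, C) = (-3 + F)*(-1) = 3 - F)
Z(J, U) = J**2 - 3*U
x = -128/5 (x = -1/5*128 = -128/5 ≈ -25.600)
M(E, z) = -118/5 + z (M(E, z) = (-128/5 + z) + (3 - 1*1) = (-128/5 + z) + (3 - 1) = (-128/5 + z) + 2 = -118/5 + z)
M(a(16, Z(-1, 3)), -469) + 31546 = (-118/5 - 469) + 31546 = -2463/5 + 31546 = 155267/5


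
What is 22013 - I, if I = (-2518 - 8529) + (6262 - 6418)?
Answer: 33216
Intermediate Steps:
I = -11203 (I = -11047 - 156 = -11203)
22013 - I = 22013 - 1*(-11203) = 22013 + 11203 = 33216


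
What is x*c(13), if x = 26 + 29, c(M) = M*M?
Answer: 9295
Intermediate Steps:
c(M) = M**2
x = 55
x*c(13) = 55*13**2 = 55*169 = 9295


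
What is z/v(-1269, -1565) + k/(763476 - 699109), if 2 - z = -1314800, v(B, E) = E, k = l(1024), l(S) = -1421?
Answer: -84632084199/100734355 ≈ -840.15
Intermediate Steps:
k = -1421
z = 1314802 (z = 2 - 1*(-1314800) = 2 + 1314800 = 1314802)
z/v(-1269, -1565) + k/(763476 - 699109) = 1314802/(-1565) - 1421/(763476 - 699109) = 1314802*(-1/1565) - 1421/64367 = -1314802/1565 - 1421*1/64367 = -1314802/1565 - 1421/64367 = -84632084199/100734355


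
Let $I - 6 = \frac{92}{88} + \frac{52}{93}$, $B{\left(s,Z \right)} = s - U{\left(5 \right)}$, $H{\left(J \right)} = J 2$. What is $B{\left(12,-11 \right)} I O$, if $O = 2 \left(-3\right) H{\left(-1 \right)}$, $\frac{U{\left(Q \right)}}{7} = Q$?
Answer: $- \frac{715714}{341} \approx -2098.9$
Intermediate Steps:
$H{\left(J \right)} = 2 J$
$U{\left(Q \right)} = 7 Q$
$B{\left(s,Z \right)} = -35 + s$ ($B{\left(s,Z \right)} = s - 7 \cdot 5 = s - 35 = -35 + s$)
$O = 12$ ($O = 2 \left(-3\right) 2 \left(-1\right) = \left(-6\right) \left(-2\right) = 12$)
$I = \frac{15559}{2046}$ ($I = 6 + \left(\frac{92}{88} + \frac{52}{93}\right) = 6 + \left(92 \cdot \frac{1}{88} + 52 \cdot \frac{1}{93}\right) = 6 + \left(\frac{23}{22} + \frac{52}{93}\right) = 6 + \frac{3283}{2046} = \frac{15559}{2046} \approx 7.6046$)
$B{\left(12,-11 \right)} I O = \left(-35 + 12\right) \frac{15559}{2046} \cdot 12 = \left(-23\right) \frac{15559}{2046} \cdot 12 = \left(- \frac{357857}{2046}\right) 12 = - \frac{715714}{341}$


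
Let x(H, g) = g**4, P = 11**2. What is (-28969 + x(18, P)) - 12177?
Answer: 214317735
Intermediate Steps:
P = 121
(-28969 + x(18, P)) - 12177 = (-28969 + 121**4) - 12177 = (-28969 + 214358881) - 12177 = 214329912 - 12177 = 214317735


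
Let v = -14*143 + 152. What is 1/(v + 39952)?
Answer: 1/38102 ≈ 2.6245e-5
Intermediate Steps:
v = -1850 (v = -2002 + 152 = -1850)
1/(v + 39952) = 1/(-1850 + 39952) = 1/38102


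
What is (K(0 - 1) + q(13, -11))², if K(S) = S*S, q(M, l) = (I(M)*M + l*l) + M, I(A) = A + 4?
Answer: 126736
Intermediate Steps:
I(A) = 4 + A
q(M, l) = M + l² + M*(4 + M) (q(M, l) = ((4 + M)*M + l*l) + M = (M*(4 + M) + l²) + M = (l² + M*(4 + M)) + M = M + l² + M*(4 + M))
K(S) = S²
(K(0 - 1) + q(13, -11))² = ((0 - 1)² + (13 + (-11)² + 13*(4 + 13)))² = ((-1)² + (13 + 121 + 13*17))² = (1 + (13 + 121 + 221))² = (1 + 355)² = 356² = 126736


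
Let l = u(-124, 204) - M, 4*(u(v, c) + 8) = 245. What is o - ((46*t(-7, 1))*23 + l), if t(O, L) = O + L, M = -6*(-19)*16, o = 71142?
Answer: 317043/4 ≈ 79261.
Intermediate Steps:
u(v, c) = 213/4 (u(v, c) = -8 + (1/4)*245 = -8 + 245/4 = 213/4)
M = 1824 (M = 114*16 = 1824)
t(O, L) = L + O
l = -7083/4 (l = 213/4 - 1*1824 = 213/4 - 1824 = -7083/4 ≈ -1770.8)
o - ((46*t(-7, 1))*23 + l) = 71142 - ((46*(1 - 7))*23 - 7083/4) = 71142 - ((46*(-6))*23 - 7083/4) = 71142 - (-276*23 - 7083/4) = 71142 - (-6348 - 7083/4) = 71142 - 1*(-32475/4) = 71142 + 32475/4 = 317043/4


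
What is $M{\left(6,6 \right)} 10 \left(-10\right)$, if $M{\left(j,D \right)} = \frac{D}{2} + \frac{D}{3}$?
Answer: $-500$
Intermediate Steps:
$M{\left(j,D \right)} = \frac{5 D}{6}$ ($M{\left(j,D \right)} = D \frac{1}{2} + D \frac{1}{3} = \frac{D}{2} + \frac{D}{3} = \frac{5 D}{6}$)
$M{\left(6,6 \right)} 10 \left(-10\right) = \frac{5}{6} \cdot 6 \cdot 10 \left(-10\right) = 5 \cdot 10 \left(-10\right) = 50 \left(-10\right) = -500$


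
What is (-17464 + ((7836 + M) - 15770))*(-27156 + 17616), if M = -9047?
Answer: 328605300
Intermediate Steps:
(-17464 + ((7836 + M) - 15770))*(-27156 + 17616) = (-17464 + ((7836 - 9047) - 15770))*(-27156 + 17616) = (-17464 + (-1211 - 15770))*(-9540) = (-17464 - 16981)*(-9540) = -34445*(-9540) = 328605300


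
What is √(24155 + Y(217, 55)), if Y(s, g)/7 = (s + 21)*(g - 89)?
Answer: I*√32489 ≈ 180.25*I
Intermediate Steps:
Y(s, g) = 7*(-89 + g)*(21 + s) (Y(s, g) = 7*((s + 21)*(g - 89)) = 7*((21 + s)*(-89 + g)) = 7*((-89 + g)*(21 + s)) = 7*(-89 + g)*(21 + s))
√(24155 + Y(217, 55)) = √(24155 + (-13083 - 623*217 + 147*55 + 7*55*217)) = √(24155 + (-13083 - 135191 + 8085 + 83545)) = √(24155 - 56644) = √(-32489) = I*√32489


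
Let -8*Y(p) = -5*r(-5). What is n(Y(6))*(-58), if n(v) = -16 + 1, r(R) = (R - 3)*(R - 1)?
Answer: 870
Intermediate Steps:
r(R) = (-1 + R)*(-3 + R) (r(R) = (-3 + R)*(-1 + R) = (-1 + R)*(-3 + R))
Y(p) = 30 (Y(p) = -(-5)*(3 + (-5)² - 4*(-5))/8 = -(-5)*(3 + 25 + 20)/8 = -(-5)*48/8 = -⅛*(-240) = 30)
n(v) = -15
n(Y(6))*(-58) = -15*(-58) = 870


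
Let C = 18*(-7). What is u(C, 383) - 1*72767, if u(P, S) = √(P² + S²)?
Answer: -72767 + √162565 ≈ -72364.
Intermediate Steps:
C = -126
u(C, 383) - 1*72767 = √((-126)² + 383²) - 1*72767 = √(15876 + 146689) - 72767 = √162565 - 72767 = -72767 + √162565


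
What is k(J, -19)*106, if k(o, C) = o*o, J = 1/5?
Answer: 106/25 ≈ 4.2400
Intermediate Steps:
J = ⅕ ≈ 0.20000
k(o, C) = o²
k(J, -19)*106 = (⅕)²*106 = (1/25)*106 = 106/25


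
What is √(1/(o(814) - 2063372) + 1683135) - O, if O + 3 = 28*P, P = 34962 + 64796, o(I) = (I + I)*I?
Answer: -2793221 + √25476572466100995/123030 ≈ -2.7919e+6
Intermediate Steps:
o(I) = 2*I² (o(I) = (2*I)*I = 2*I²)
P = 99758
O = 2793221 (O = -3 + 28*99758 = -3 + 2793224 = 2793221)
√(1/(o(814) - 2063372) + 1683135) - O = √(1/(2*814² - 2063372) + 1683135) - 1*2793221 = √(1/(2*662596 - 2063372) + 1683135) - 2793221 = √(1/(1325192 - 2063372) + 1683135) - 2793221 = √(1/(-738180) + 1683135) - 2793221 = √(-1/738180 + 1683135) - 2793221 = √(1242456594299/738180) - 2793221 = √25476572466100995/123030 - 2793221 = -2793221 + √25476572466100995/123030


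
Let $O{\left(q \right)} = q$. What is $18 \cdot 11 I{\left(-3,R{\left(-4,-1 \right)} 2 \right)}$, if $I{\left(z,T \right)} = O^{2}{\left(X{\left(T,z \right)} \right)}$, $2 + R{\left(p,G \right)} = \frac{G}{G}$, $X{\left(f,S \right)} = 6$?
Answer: $7128$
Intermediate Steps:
$R{\left(p,G \right)} = -1$ ($R{\left(p,G \right)} = -2 + \frac{G}{G} = -2 + 1 = -1$)
$I{\left(z,T \right)} = 36$ ($I{\left(z,T \right)} = 6^{2} = 36$)
$18 \cdot 11 I{\left(-3,R{\left(-4,-1 \right)} 2 \right)} = 18 \cdot 11 \cdot 36 = 198 \cdot 36 = 7128$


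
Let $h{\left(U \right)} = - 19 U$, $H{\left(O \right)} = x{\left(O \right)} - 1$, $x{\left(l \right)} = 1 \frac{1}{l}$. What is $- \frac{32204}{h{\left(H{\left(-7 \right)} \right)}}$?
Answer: $- \frac{56357}{38} \approx -1483.1$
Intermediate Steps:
$x{\left(l \right)} = \frac{1}{l}$
$H{\left(O \right)} = -1 + \frac{1}{O}$ ($H{\left(O \right)} = \frac{1}{O} - 1 = -1 + \frac{1}{O}$)
$- \frac{32204}{h{\left(H{\left(-7 \right)} \right)}} = - \frac{32204}{\left(-19\right) \frac{1 - -7}{-7}} = - \frac{32204}{\left(-19\right) \left(- \frac{1 + 7}{7}\right)} = - \frac{32204}{\left(-19\right) \left(\left(- \frac{1}{7}\right) 8\right)} = - \frac{32204}{\left(-19\right) \left(- \frac{8}{7}\right)} = - \frac{32204}{\frac{152}{7}} = \left(-32204\right) \frac{7}{152} = - \frac{56357}{38}$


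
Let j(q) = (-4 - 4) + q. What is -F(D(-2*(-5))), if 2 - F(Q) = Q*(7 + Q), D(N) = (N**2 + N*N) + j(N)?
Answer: 42216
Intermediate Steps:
j(q) = -8 + q
D(N) = -8 + N + 2*N**2 (D(N) = (N**2 + N*N) + (-8 + N) = (N**2 + N**2) + (-8 + N) = 2*N**2 + (-8 + N) = -8 + N + 2*N**2)
F(Q) = 2 - Q*(7 + Q)
-F(D(-2*(-5))) = -(2 - (-8 - 2*(-5) + 2*(-2*(-5))**2)**2 - 7*(-8 - 2*(-5) + 2*(-2*(-5))**2)) = -(2 - (-8 + 10 + 2*10**2)**2 - 7*(-8 + 10 + 2*10**2)) = -(2 - (-8 + 10 + 2*100)**2 - 7*(-8 + 10 + 2*100)) = -(2 - (-8 + 10 + 200)**2 - 7*(-8 + 10 + 200)) = -(2 - 1*202**2 - 7*202) = -(2 - 1*40804 - 1414) = -(2 - 40804 - 1414) = -1*(-42216) = 42216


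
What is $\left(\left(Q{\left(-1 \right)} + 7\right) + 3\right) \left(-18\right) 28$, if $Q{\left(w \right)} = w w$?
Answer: $-5544$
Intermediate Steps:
$Q{\left(w \right)} = w^{2}$
$\left(\left(Q{\left(-1 \right)} + 7\right) + 3\right) \left(-18\right) 28 = \left(\left(\left(-1\right)^{2} + 7\right) + 3\right) \left(-18\right) 28 = \left(\left(1 + 7\right) + 3\right) \left(-18\right) 28 = \left(8 + 3\right) \left(-18\right) 28 = 11 \left(-18\right) 28 = \left(-198\right) 28 = -5544$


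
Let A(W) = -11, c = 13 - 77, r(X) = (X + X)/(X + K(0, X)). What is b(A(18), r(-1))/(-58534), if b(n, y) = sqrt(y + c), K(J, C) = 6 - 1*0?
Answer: -I*sqrt(1610)/292670 ≈ -0.0001371*I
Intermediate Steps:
K(J, C) = 6 (K(J, C) = 6 + 0 = 6)
r(X) = 2*X/(6 + X) (r(X) = (X + X)/(X + 6) = (2*X)/(6 + X) = 2*X/(6 + X))
c = -64
b(n, y) = sqrt(-64 + y) (b(n, y) = sqrt(y - 64) = sqrt(-64 + y))
b(A(18), r(-1))/(-58534) = sqrt(-64 + 2*(-1)/(6 - 1))/(-58534) = sqrt(-64 + 2*(-1)/5)*(-1/58534) = sqrt(-64 + 2*(-1)*(1/5))*(-1/58534) = sqrt(-64 - 2/5)*(-1/58534) = sqrt(-322/5)*(-1/58534) = (I*sqrt(1610)/5)*(-1/58534) = -I*sqrt(1610)/292670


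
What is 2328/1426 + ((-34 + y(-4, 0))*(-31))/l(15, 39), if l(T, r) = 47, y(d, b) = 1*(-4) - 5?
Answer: 1005137/33511 ≈ 29.994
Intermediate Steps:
y(d, b) = -9 (y(d, b) = -4 - 5 = -9)
2328/1426 + ((-34 + y(-4, 0))*(-31))/l(15, 39) = 2328/1426 + ((-34 - 9)*(-31))/47 = 2328*(1/1426) - 43*(-31)*(1/47) = 1164/713 + 1333*(1/47) = 1164/713 + 1333/47 = 1005137/33511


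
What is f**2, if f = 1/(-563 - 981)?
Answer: 1/2383936 ≈ 4.1947e-7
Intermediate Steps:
f = -1/1544 (f = 1/(-1544) = -1/1544 ≈ -0.00064767)
f**2 = (-1/1544)**2 = 1/2383936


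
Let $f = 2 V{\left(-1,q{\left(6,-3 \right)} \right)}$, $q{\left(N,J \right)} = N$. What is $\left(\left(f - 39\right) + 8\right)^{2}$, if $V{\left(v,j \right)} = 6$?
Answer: $361$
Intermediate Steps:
$f = 12$ ($f = 2 \cdot 6 = 12$)
$\left(\left(f - 39\right) + 8\right)^{2} = \left(\left(12 - 39\right) + 8\right)^{2} = \left(-27 + 8\right)^{2} = \left(-19\right)^{2} = 361$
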